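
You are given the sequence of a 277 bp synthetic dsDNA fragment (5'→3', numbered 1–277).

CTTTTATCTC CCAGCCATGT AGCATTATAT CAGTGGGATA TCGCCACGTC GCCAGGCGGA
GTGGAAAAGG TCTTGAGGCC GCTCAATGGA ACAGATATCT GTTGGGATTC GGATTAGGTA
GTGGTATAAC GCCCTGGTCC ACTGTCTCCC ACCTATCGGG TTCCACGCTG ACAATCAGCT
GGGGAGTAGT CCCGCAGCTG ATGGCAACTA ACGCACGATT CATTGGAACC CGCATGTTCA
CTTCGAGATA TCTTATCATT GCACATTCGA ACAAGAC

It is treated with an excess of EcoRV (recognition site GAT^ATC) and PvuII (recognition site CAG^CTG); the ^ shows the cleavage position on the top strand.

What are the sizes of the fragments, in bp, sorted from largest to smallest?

82, 57, 52, 39, 28, 19 bp

EcoRV sites (GATATC) start at positions 37, 94, 247.
EcoRV cuts after base 3 of each site, so after positions 39, 96, 249.
PvuII sites (CAGCTG) start at positions 176, 195.
PvuII cuts after base 3 of each site, so after positions 178, 197.
Combined cut positions: 39, 96, 178, 197, 249.
Linear molecule, 5 cuts → 6 fragments:
  1–39 → 39 bp
  40–96 → 57 bp
  97–178 → 82 bp
  179–197 → 19 bp
  198–249 → 52 bp
  250–277 → 28 bp
Sorted largest to smallest: 82, 57, 52, 39, 28, 19 bp.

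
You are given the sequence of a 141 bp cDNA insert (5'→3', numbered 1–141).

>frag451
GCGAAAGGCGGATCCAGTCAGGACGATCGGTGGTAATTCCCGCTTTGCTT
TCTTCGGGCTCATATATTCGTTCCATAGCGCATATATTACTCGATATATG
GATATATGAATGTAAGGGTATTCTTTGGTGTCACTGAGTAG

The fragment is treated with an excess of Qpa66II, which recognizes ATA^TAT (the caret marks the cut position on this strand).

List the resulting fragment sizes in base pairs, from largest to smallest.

64, 37, 20, 12, 8 bp

Qpa66II sites (ATATAT) start at positions 62, 82, 94, 102.
Qpa66II cuts after base 3 of each site, so after positions 64, 84, 96, 104.
Linear molecule, 4 cuts → 5 fragments:
  1–64 → 64 bp
  65–84 → 20 bp
  85–96 → 12 bp
  97–104 → 8 bp
  105–141 → 37 bp
Sorted largest to smallest: 64, 37, 20, 12, 8 bp.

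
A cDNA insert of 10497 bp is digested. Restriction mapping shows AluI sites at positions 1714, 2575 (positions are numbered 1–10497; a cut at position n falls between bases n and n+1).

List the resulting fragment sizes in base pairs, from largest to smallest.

Linear molecule, 2 cuts → 3 fragments:
  1714 − 0 = 1714 bp
  2575 − 1714 = 861 bp
  10497 − 2575 = 7922 bp
Sorted largest to smallest: 7922, 1714, 861 bp.

7922, 1714, 861 bp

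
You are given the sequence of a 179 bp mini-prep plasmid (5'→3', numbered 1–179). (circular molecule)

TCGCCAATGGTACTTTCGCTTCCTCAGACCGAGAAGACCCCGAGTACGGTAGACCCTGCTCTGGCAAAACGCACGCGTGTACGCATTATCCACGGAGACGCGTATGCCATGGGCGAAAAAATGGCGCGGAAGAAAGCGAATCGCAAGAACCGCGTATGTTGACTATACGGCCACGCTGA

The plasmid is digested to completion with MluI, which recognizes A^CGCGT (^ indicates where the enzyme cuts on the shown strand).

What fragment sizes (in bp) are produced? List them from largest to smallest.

MluI sites (ACGCGT) start at positions 73, 98.
MluI cuts after the first base of each site, so after positions 73, 98.
Circular molecule, 2 cuts → 2 fragments:
  74–98 → 25 bp
  99–179 then 1–73 → 81 + 73 = 154 bp
Sorted largest to smallest: 154, 25 bp.

154, 25 bp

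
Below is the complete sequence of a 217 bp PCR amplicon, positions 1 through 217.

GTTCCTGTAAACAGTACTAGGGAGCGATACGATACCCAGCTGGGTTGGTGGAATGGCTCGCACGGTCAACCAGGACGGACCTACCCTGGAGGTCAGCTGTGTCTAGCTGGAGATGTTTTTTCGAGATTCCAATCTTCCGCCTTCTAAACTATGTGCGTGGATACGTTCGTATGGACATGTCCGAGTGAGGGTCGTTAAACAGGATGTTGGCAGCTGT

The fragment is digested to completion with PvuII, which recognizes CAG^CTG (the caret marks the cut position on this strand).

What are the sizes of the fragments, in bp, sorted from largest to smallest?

PvuII sites (CAGCTG) start at positions 37, 94, 211.
PvuII cuts after base 3 of each site, so after positions 39, 96, 213.
Linear molecule, 3 cuts → 4 fragments:
  1–39 → 39 bp
  40–96 → 57 bp
  97–213 → 117 bp
  214–217 → 4 bp
Sorted largest to smallest: 117, 57, 39, 4 bp.

117, 57, 39, 4 bp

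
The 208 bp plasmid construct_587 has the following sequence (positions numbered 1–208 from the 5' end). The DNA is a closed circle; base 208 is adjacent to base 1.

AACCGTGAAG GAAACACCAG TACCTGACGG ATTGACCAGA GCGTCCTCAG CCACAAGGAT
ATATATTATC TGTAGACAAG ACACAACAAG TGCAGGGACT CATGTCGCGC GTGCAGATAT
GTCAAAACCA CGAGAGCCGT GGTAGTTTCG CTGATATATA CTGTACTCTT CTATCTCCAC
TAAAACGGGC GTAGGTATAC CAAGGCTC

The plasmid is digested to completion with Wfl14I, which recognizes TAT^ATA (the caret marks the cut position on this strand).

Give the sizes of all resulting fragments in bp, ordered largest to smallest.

Wfl14I sites (TATATA) start at positions 60, 155.
Wfl14I cuts after base 3 of each site, so after positions 62, 157.
Circular molecule, 2 cuts → 2 fragments:
  63–157 → 95 bp
  158–208 then 1–62 → 51 + 62 = 113 bp
Sorted largest to smallest: 113, 95 bp.

113, 95 bp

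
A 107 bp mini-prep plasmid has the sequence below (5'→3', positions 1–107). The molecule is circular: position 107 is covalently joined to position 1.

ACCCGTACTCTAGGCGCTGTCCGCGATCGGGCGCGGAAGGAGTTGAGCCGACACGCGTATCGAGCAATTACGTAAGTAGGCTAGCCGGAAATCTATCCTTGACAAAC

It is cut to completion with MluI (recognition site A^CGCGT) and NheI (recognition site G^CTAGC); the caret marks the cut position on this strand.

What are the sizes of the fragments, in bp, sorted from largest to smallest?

The MluI site (ACGCGT) starts at position 53.
MluI cuts after the first base of each site, so after position 53.
The NheI site (GCTAGC) starts at position 80.
NheI cuts after the first base of each site, so after position 80.
Combined cut positions: 53, 80.
Circular molecule, 2 cuts → 2 fragments:
  54–80 → 27 bp
  81–107 then 1–53 → 27 + 53 = 80 bp
Sorted largest to smallest: 80, 27 bp.

80, 27 bp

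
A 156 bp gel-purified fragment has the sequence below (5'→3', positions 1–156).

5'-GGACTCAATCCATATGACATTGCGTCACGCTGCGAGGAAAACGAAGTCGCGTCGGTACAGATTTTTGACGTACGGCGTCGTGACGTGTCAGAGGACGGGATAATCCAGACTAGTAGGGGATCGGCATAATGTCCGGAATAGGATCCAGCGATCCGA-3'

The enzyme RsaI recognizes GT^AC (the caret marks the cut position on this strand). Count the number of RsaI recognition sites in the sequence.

GTAC occurs starting at positions 55, 70.
RsaI cuts at 2 sites.

2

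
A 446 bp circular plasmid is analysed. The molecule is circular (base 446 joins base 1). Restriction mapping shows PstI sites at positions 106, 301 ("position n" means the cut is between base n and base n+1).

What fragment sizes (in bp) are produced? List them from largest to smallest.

251, 195 bp

Circular molecule, 2 cuts → 2 fragments:
  301 − 106 = 195 bp
  wrap: 446 − 301 + 106 = 251 bp
Sorted largest to smallest: 251, 195 bp.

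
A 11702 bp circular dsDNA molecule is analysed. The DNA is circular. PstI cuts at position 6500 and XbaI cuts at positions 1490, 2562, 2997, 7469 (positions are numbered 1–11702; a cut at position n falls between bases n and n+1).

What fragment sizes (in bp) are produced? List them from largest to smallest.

5723, 3503, 1072, 969, 435 bp

Combined cut positions (sorted): 1490, 2562, 2997, 6500, 7469.
Circular molecule, 5 cuts → 5 fragments:
  2562 − 1490 = 1072 bp
  2997 − 2562 = 435 bp
  6500 − 2997 = 3503 bp
  7469 − 6500 = 969 bp
  wrap: 11702 − 7469 + 1490 = 5723 bp
Sorted largest to smallest: 5723, 3503, 1072, 969, 435 bp.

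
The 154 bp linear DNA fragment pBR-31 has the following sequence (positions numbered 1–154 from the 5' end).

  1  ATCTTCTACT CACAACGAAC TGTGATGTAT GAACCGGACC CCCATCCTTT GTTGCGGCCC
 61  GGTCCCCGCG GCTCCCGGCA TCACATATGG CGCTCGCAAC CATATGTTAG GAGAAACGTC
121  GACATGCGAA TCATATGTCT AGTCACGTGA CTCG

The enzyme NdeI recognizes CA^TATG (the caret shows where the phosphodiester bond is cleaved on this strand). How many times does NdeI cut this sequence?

CATATG occurs starting at positions 84, 101, 132.
NdeI cuts at 3 sites.

3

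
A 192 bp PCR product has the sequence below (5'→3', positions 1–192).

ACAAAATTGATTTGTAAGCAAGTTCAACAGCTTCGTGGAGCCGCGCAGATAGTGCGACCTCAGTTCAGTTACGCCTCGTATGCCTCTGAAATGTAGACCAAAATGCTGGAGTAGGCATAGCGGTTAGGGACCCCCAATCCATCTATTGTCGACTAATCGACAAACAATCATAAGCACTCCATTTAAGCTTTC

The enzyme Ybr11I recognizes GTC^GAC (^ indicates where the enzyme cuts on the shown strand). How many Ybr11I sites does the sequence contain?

GTCGAC occurs starting at position 148.
Ybr11I cuts at 1 site.

1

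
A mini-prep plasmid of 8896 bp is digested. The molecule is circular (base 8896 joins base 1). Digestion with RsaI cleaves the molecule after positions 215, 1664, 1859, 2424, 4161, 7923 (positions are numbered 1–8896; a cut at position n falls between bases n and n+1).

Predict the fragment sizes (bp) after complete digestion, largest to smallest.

3762, 1737, 1449, 1188, 565, 195 bp

Circular molecule, 6 cuts → 6 fragments:
  1664 − 215 = 1449 bp
  1859 − 1664 = 195 bp
  2424 − 1859 = 565 bp
  4161 − 2424 = 1737 bp
  7923 − 4161 = 3762 bp
  wrap: 8896 − 7923 + 215 = 1188 bp
Sorted largest to smallest: 3762, 1737, 1449, 1188, 565, 195 bp.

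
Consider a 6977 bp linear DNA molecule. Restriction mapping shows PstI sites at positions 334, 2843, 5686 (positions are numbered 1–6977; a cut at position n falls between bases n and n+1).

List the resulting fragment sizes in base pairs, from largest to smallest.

Linear molecule, 3 cuts → 4 fragments:
  334 − 0 = 334 bp
  2843 − 334 = 2509 bp
  5686 − 2843 = 2843 bp
  6977 − 5686 = 1291 bp
Sorted largest to smallest: 2843, 2509, 1291, 334 bp.

2843, 2509, 1291, 334 bp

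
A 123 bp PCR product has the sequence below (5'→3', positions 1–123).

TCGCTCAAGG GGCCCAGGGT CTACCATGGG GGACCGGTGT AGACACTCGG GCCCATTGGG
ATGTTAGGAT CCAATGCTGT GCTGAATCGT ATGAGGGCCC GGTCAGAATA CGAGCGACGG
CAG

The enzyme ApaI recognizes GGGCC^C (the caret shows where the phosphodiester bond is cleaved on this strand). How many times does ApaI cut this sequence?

3

GGGCCC occurs starting at positions 10, 49, 95.
ApaI cuts at 3 sites.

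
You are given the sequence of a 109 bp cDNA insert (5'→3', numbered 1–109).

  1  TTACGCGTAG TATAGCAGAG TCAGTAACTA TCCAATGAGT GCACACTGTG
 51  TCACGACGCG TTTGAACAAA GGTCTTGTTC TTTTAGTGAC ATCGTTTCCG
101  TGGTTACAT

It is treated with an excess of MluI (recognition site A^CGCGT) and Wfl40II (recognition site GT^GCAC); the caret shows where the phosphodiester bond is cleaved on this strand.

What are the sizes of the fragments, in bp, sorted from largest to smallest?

MluI sites (ACGCGT) start at positions 3, 56.
MluI cuts after the first base of each site, so after positions 3, 56.
The Wfl40II site (GTGCAC) starts at position 39.
Wfl40II cuts after base 2 of each site, so after position 40.
Combined cut positions: 3, 40, 56.
Linear molecule, 3 cuts → 4 fragments:
  1–3 → 3 bp
  4–40 → 37 bp
  41–56 → 16 bp
  57–109 → 53 bp
Sorted largest to smallest: 53, 37, 16, 3 bp.

53, 37, 16, 3 bp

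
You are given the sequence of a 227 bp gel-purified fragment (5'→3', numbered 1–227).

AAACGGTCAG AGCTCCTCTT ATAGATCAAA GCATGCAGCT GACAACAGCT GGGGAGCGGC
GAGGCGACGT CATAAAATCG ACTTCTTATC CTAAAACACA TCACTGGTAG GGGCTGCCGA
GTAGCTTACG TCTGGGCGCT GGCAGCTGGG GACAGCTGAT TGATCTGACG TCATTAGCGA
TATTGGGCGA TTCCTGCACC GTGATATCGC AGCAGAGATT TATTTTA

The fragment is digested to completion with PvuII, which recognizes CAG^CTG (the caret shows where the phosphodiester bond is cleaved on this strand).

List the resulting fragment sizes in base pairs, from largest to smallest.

97, 72, 38, 10, 10 bp

PvuII sites (CAGCTG) start at positions 36, 46, 143, 153.
PvuII cuts after base 3 of each site, so after positions 38, 48, 145, 155.
Linear molecule, 4 cuts → 5 fragments:
  1–38 → 38 bp
  39–48 → 10 bp
  49–145 → 97 bp
  146–155 → 10 bp
  156–227 → 72 bp
Sorted largest to smallest: 97, 72, 38, 10, 10 bp.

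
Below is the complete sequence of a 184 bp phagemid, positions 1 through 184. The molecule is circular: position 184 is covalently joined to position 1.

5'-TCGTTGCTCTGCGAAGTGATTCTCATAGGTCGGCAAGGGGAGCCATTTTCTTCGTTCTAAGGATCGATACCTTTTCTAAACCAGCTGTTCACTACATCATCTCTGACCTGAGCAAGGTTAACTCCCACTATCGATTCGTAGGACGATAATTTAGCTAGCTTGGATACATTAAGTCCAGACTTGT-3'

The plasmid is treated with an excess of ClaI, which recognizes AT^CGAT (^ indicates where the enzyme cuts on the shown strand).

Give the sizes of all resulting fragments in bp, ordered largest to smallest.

117, 67 bp

ClaI sites (ATCGAT) start at positions 63, 130.
ClaI cuts after base 2 of each site, so after positions 64, 131.
Circular molecule, 2 cuts → 2 fragments:
  65–131 → 67 bp
  132–184 then 1–64 → 53 + 64 = 117 bp
Sorted largest to smallest: 117, 67 bp.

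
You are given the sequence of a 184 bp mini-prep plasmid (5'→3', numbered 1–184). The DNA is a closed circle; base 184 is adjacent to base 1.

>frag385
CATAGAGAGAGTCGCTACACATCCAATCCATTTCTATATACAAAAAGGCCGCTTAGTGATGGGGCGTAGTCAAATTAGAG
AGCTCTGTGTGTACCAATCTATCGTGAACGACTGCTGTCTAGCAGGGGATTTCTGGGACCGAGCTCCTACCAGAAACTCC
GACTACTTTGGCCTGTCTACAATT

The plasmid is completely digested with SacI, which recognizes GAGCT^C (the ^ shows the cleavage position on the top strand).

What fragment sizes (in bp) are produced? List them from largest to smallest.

SacI sites (GAGCTC) start at positions 80, 141.
SacI cuts after base 5 of each site (before the last base), so after positions 84, 145.
Circular molecule, 2 cuts → 2 fragments:
  85–145 → 61 bp
  146–184 then 1–84 → 39 + 84 = 123 bp
Sorted largest to smallest: 123, 61 bp.

123, 61 bp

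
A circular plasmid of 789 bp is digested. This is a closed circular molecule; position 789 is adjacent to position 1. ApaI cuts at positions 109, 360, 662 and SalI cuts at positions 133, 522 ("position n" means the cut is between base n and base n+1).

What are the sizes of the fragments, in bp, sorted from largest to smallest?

236, 227, 162, 140, 24 bp

Combined cut positions (sorted): 109, 133, 360, 522, 662.
Circular molecule, 5 cuts → 5 fragments:
  133 − 109 = 24 bp
  360 − 133 = 227 bp
  522 − 360 = 162 bp
  662 − 522 = 140 bp
  wrap: 789 − 662 + 109 = 236 bp
Sorted largest to smallest: 236, 227, 162, 140, 24 bp.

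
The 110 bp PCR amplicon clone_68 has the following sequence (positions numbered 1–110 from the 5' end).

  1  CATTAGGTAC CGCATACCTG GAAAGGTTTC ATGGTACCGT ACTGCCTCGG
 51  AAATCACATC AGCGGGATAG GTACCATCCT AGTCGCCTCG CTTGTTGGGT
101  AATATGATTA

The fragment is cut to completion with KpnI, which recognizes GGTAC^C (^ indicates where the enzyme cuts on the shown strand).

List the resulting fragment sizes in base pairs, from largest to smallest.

37, 36, 27, 10 bp

KpnI sites (GGTACC) start at positions 6, 33, 70.
KpnI cuts after base 5 of each site (before the last base), so after positions 10, 37, 74.
Linear molecule, 3 cuts → 4 fragments:
  1–10 → 10 bp
  11–37 → 27 bp
  38–74 → 37 bp
  75–110 → 36 bp
Sorted largest to smallest: 37, 36, 27, 10 bp.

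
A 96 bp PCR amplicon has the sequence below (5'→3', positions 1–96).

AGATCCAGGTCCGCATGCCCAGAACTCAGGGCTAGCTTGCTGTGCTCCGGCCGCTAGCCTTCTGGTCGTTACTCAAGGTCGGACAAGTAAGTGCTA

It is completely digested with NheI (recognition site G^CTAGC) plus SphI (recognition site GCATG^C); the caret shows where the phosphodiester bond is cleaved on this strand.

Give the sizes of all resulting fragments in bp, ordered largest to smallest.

NheI sites (GCTAGC) start at positions 31, 53.
NheI cuts after the first base of each site, so after positions 31, 53.
The SphI site (GCATGC) starts at position 13.
SphI cuts after base 5 of each site (before the last base), so after position 17.
Combined cut positions: 17, 31, 53.
Linear molecule, 3 cuts → 4 fragments:
  1–17 → 17 bp
  18–31 → 14 bp
  32–53 → 22 bp
  54–96 → 43 bp
Sorted largest to smallest: 43, 22, 17, 14 bp.

43, 22, 17, 14 bp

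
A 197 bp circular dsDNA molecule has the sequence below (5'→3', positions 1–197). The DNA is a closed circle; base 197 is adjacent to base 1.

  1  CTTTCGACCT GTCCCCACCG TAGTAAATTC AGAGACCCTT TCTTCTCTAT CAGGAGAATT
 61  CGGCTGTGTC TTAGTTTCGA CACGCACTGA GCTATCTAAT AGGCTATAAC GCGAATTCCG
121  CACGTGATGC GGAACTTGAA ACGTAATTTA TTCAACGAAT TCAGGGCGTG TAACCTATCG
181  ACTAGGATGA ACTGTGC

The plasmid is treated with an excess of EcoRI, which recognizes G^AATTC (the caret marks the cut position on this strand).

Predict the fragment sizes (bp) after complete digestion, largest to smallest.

EcoRI sites (GAATTC) start at positions 56, 113, 157.
EcoRI cuts after the first base of each site, so after positions 56, 113, 157.
Circular molecule, 3 cuts → 3 fragments:
  57–113 → 57 bp
  114–157 → 44 bp
  158–197 then 1–56 → 40 + 56 = 96 bp
Sorted largest to smallest: 96, 57, 44 bp.

96, 57, 44 bp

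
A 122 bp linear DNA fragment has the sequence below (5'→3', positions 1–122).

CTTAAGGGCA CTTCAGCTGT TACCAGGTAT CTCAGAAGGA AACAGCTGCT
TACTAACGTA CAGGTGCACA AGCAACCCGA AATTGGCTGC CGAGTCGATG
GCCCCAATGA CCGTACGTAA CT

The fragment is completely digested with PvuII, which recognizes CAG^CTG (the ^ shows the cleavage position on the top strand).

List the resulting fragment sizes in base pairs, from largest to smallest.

77, 29, 16 bp

PvuII sites (CAGCTG) start at positions 14, 43.
PvuII cuts after base 3 of each site, so after positions 16, 45.
Linear molecule, 2 cuts → 3 fragments:
  1–16 → 16 bp
  17–45 → 29 bp
  46–122 → 77 bp
Sorted largest to smallest: 77, 29, 16 bp.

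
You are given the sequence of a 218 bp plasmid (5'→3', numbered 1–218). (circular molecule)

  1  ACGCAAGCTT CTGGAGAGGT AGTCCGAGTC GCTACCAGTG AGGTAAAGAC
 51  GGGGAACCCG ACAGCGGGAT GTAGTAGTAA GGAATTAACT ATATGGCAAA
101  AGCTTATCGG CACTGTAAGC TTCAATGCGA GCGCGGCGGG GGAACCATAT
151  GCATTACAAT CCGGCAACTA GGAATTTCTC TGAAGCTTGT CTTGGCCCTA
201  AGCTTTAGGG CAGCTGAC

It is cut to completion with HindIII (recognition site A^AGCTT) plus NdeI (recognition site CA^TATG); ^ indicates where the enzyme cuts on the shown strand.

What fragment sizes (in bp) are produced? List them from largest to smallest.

HindIII sites (AAGCTT) start at positions 5, 100, 117, 183, 200.
HindIII cuts after the first base of each site, so after positions 5, 100, 117, 183, 200.
The NdeI site (CATATG) starts at position 146.
NdeI cuts after base 2 of each site, so after position 147.
Combined cut positions: 5, 100, 117, 147, 183, 200.
Circular molecule, 6 cuts → 6 fragments:
  6–100 → 95 bp
  101–117 → 17 bp
  118–147 → 30 bp
  148–183 → 36 bp
  184–200 → 17 bp
  201–218 then 1–5 → 18 + 5 = 23 bp
Sorted largest to smallest: 95, 36, 30, 23, 17, 17 bp.

95, 36, 30, 23, 17, 17 bp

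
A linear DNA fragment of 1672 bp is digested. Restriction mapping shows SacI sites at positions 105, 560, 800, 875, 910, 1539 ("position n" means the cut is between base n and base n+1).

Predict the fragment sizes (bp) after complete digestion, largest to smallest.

629, 455, 240, 133, 105, 75, 35 bp

Linear molecule, 6 cuts → 7 fragments:
  105 − 0 = 105 bp
  560 − 105 = 455 bp
  800 − 560 = 240 bp
  875 − 800 = 75 bp
  910 − 875 = 35 bp
  1539 − 910 = 629 bp
  1672 − 1539 = 133 bp
Sorted largest to smallest: 629, 455, 240, 133, 105, 75, 35 bp.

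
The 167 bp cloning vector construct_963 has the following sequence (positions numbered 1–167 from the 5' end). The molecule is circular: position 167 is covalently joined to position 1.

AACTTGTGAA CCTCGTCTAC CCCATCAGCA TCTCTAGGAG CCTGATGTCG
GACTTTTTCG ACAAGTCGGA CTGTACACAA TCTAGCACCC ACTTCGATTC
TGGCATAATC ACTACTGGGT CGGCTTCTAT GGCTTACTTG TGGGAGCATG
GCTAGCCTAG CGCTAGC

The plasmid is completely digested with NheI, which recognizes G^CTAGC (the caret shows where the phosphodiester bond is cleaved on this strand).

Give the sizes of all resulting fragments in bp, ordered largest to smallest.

NheI sites (GCTAGC) start at positions 151, 162.
NheI cuts after the first base of each site, so after positions 151, 162.
Circular molecule, 2 cuts → 2 fragments:
  152–162 → 11 bp
  163–167 then 1–151 → 5 + 151 = 156 bp
Sorted largest to smallest: 156, 11 bp.

156, 11 bp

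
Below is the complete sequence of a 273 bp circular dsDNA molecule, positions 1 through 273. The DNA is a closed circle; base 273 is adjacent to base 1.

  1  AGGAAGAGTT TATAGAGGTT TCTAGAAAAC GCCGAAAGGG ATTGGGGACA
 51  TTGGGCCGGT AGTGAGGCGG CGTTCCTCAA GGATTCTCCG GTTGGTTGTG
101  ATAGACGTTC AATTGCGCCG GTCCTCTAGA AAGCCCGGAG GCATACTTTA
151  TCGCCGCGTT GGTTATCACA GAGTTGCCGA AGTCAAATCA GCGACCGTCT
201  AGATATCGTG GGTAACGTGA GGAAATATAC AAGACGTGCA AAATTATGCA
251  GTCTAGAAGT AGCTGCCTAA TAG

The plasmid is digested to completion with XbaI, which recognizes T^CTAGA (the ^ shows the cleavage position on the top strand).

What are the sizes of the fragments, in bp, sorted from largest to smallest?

104, 73, 54, 42 bp

XbaI sites (TCTAGA) start at positions 21, 125, 198, 252.
XbaI cuts after the first base of each site, so after positions 21, 125, 198, 252.
Circular molecule, 4 cuts → 4 fragments:
  22–125 → 104 bp
  126–198 → 73 bp
  199–252 → 54 bp
  253–273 then 1–21 → 21 + 21 = 42 bp
Sorted largest to smallest: 104, 73, 54, 42 bp.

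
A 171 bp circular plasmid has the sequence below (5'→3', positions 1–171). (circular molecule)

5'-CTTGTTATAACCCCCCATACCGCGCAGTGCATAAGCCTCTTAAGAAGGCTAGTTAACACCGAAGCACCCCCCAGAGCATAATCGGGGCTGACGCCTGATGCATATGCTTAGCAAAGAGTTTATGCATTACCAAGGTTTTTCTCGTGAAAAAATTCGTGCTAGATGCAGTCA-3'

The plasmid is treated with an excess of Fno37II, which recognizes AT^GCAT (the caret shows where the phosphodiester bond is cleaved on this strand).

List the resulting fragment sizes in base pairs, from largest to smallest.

Fno37II sites (ATGCAT) start at positions 98, 122.
Fno37II cuts after base 2 of each site, so after positions 99, 123.
Circular molecule, 2 cuts → 2 fragments:
  100–123 → 24 bp
  124–171 then 1–99 → 48 + 99 = 147 bp
Sorted largest to smallest: 147, 24 bp.

147, 24 bp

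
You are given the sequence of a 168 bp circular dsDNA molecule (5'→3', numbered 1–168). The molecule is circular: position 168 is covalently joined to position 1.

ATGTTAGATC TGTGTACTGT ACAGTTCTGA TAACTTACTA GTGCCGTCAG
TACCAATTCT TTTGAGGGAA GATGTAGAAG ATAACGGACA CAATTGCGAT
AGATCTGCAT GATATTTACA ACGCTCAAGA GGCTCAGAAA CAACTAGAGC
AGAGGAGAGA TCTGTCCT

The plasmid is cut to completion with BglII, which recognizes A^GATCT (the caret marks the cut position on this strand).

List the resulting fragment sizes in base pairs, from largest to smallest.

95, 57, 16 bp

BglII sites (AGATCT) start at positions 6, 101, 158.
BglII cuts after the first base of each site, so after positions 6, 101, 158.
Circular molecule, 3 cuts → 3 fragments:
  7–101 → 95 bp
  102–158 → 57 bp
  159–168 then 1–6 → 10 + 6 = 16 bp
Sorted largest to smallest: 95, 57, 16 bp.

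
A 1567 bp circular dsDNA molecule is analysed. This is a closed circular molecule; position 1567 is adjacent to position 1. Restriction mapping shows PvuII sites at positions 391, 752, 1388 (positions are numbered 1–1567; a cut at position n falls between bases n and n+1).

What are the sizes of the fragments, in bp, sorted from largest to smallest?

636, 570, 361 bp

Circular molecule, 3 cuts → 3 fragments:
  752 − 391 = 361 bp
  1388 − 752 = 636 bp
  wrap: 1567 − 1388 + 391 = 570 bp
Sorted largest to smallest: 636, 570, 361 bp.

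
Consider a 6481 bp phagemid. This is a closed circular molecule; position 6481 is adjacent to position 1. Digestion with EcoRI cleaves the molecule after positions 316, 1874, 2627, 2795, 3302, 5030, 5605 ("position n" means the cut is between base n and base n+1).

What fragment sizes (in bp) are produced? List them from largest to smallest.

1728, 1558, 1192, 753, 575, 507, 168 bp

Circular molecule, 7 cuts → 7 fragments:
  1874 − 316 = 1558 bp
  2627 − 1874 = 753 bp
  2795 − 2627 = 168 bp
  3302 − 2795 = 507 bp
  5030 − 3302 = 1728 bp
  5605 − 5030 = 575 bp
  wrap: 6481 − 5605 + 316 = 1192 bp
Sorted largest to smallest: 1728, 1558, 1192, 753, 575, 507, 168 bp.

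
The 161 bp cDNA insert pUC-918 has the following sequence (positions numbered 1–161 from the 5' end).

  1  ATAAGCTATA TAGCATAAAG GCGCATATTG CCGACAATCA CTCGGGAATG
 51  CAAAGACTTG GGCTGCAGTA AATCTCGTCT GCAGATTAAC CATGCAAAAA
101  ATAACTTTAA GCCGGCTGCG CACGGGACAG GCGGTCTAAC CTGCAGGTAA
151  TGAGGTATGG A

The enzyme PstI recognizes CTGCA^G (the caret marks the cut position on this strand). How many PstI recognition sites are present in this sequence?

CTGCAG occurs starting at positions 63, 79, 141.
PstI cuts at 3 sites.

3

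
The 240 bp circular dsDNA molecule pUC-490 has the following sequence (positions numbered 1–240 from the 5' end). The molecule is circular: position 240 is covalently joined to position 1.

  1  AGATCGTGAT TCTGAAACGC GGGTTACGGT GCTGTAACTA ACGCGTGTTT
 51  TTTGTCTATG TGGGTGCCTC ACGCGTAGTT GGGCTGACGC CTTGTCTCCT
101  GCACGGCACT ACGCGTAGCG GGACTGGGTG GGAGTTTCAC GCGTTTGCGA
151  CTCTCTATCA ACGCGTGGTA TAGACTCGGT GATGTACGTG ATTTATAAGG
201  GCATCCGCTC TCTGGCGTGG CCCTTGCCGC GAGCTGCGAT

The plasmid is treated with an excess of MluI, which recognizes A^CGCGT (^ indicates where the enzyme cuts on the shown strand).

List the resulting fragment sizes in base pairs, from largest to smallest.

MluI sites (ACGCGT) start at positions 41, 71, 111, 139, 161.
MluI cuts after the first base of each site, so after positions 41, 71, 111, 139, 161.
Circular molecule, 5 cuts → 5 fragments:
  42–71 → 30 bp
  72–111 → 40 bp
  112–139 → 28 bp
  140–161 → 22 bp
  162–240 then 1–41 → 79 + 41 = 120 bp
Sorted largest to smallest: 120, 40, 30, 28, 22 bp.

120, 40, 30, 28, 22 bp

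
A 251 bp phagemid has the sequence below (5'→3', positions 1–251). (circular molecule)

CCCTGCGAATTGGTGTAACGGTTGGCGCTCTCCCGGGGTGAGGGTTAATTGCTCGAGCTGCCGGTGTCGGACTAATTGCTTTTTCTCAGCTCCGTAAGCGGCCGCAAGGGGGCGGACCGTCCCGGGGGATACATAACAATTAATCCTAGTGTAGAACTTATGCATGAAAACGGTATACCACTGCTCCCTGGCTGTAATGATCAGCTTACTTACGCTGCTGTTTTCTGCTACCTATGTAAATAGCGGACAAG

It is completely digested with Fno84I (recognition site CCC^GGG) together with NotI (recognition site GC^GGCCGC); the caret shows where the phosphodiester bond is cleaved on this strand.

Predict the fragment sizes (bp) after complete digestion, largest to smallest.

162, 65, 24 bp

Fno84I sites (CCCGGG) start at positions 32, 121.
Fno84I cuts after base 3 of each site, so after positions 34, 123.
The NotI site (GCGGCCGC) starts at position 98.
NotI cuts after base 2 of each site, so after position 99.
Combined cut positions: 34, 99, 123.
Circular molecule, 3 cuts → 3 fragments:
  35–99 → 65 bp
  100–123 → 24 bp
  124–251 then 1–34 → 128 + 34 = 162 bp
Sorted largest to smallest: 162, 65, 24 bp.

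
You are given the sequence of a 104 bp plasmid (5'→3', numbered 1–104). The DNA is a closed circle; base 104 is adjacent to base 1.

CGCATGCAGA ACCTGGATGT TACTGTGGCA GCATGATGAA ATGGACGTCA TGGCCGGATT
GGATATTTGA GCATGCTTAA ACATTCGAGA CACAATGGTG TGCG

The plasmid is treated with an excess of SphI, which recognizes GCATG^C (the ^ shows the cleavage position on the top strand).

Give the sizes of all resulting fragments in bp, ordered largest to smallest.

SphI sites (GCATGC) start at positions 2, 71.
SphI cuts after base 5 of each site (before the last base), so after positions 6, 75.
Circular molecule, 2 cuts → 2 fragments:
  7–75 → 69 bp
  76–104 then 1–6 → 29 + 6 = 35 bp
Sorted largest to smallest: 69, 35 bp.

69, 35 bp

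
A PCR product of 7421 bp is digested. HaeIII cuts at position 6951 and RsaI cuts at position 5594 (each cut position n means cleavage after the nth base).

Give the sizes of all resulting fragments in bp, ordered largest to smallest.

Combined cut positions (sorted): 5594, 6951.
Linear molecule, 2 cuts → 3 fragments:
  5594 − 0 = 5594 bp
  6951 − 5594 = 1357 bp
  7421 − 6951 = 470 bp
Sorted largest to smallest: 5594, 1357, 470 bp.

5594, 1357, 470 bp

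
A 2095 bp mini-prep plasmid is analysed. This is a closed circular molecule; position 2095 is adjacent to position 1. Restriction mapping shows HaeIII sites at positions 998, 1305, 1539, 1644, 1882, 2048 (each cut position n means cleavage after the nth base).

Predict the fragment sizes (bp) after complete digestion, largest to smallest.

Circular molecule, 6 cuts → 6 fragments:
  1305 − 998 = 307 bp
  1539 − 1305 = 234 bp
  1644 − 1539 = 105 bp
  1882 − 1644 = 238 bp
  2048 − 1882 = 166 bp
  wrap: 2095 − 2048 + 998 = 1045 bp
Sorted largest to smallest: 1045, 307, 238, 234, 166, 105 bp.

1045, 307, 238, 234, 166, 105 bp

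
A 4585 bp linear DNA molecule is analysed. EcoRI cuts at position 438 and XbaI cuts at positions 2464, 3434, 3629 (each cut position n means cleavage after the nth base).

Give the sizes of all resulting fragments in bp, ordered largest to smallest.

2026, 970, 956, 438, 195 bp

Combined cut positions (sorted): 438, 2464, 3434, 3629.
Linear molecule, 4 cuts → 5 fragments:
  438 − 0 = 438 bp
  2464 − 438 = 2026 bp
  3434 − 2464 = 970 bp
  3629 − 3434 = 195 bp
  4585 − 3629 = 956 bp
Sorted largest to smallest: 2026, 970, 956, 438, 195 bp.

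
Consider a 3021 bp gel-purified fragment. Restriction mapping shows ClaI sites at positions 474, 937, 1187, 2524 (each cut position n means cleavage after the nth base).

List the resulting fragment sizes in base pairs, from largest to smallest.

Linear molecule, 4 cuts → 5 fragments:
  474 − 0 = 474 bp
  937 − 474 = 463 bp
  1187 − 937 = 250 bp
  2524 − 1187 = 1337 bp
  3021 − 2524 = 497 bp
Sorted largest to smallest: 1337, 497, 474, 463, 250 bp.

1337, 497, 474, 463, 250 bp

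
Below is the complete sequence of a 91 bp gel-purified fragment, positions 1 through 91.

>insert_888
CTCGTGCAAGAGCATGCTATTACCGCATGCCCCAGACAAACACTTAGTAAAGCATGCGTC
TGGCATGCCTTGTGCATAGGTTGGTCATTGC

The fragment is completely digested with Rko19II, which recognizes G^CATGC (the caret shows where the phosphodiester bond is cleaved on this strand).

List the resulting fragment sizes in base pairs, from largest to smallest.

28, 27, 13, 12, 11 bp

Rko19II sites (GCATGC) start at positions 12, 25, 52, 63.
Rko19II cuts after the first base of each site, so after positions 12, 25, 52, 63.
Linear molecule, 4 cuts → 5 fragments:
  1–12 → 12 bp
  13–25 → 13 bp
  26–52 → 27 bp
  53–63 → 11 bp
  64–91 → 28 bp
Sorted largest to smallest: 28, 27, 13, 12, 11 bp.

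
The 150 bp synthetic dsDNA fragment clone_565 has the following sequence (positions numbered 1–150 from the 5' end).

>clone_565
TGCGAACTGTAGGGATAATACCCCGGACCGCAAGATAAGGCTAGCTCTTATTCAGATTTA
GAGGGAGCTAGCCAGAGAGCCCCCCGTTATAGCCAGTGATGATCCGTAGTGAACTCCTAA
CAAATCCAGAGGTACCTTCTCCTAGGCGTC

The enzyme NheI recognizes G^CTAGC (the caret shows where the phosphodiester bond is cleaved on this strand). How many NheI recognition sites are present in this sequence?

2

GCTAGC occurs starting at positions 40, 67.
NheI cuts at 2 sites.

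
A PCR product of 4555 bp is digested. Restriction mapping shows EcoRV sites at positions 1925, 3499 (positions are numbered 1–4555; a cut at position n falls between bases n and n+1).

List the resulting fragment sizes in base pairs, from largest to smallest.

1925, 1574, 1056 bp

Linear molecule, 2 cuts → 3 fragments:
  1925 − 0 = 1925 bp
  3499 − 1925 = 1574 bp
  4555 − 3499 = 1056 bp
Sorted largest to smallest: 1925, 1574, 1056 bp.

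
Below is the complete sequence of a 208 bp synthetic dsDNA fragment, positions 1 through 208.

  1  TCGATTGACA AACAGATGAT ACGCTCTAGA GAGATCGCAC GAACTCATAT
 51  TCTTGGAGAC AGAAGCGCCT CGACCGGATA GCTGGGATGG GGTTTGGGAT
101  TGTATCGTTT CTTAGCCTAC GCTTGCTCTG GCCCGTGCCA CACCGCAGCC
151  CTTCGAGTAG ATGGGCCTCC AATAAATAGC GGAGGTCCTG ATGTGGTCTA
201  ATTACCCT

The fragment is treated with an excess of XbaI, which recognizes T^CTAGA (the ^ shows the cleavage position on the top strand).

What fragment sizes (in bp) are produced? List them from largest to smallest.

The XbaI site (TCTAGA) starts at position 25.
XbaI cuts after the first base of each site, so after position 25.
Linear molecule, 1 cut → 2 fragments:
  1–25 → 25 bp
  26–208 → 183 bp
Sorted largest to smallest: 183, 25 bp.

183, 25 bp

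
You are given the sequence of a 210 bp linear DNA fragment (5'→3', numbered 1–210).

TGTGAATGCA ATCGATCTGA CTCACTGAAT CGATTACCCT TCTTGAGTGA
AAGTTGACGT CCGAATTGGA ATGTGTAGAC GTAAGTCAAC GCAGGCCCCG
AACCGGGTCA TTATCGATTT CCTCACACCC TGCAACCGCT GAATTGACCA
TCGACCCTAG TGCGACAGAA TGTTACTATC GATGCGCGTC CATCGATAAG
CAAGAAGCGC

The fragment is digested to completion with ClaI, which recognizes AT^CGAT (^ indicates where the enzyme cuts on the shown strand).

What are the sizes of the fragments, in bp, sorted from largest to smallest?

84, 65, 18, 17, 14, 12 bp

ClaI sites (ATCGAT) start at positions 11, 29, 113, 178, 192.
ClaI cuts after base 2 of each site, so after positions 12, 30, 114, 179, 193.
Linear molecule, 5 cuts → 6 fragments:
  1–12 → 12 bp
  13–30 → 18 bp
  31–114 → 84 bp
  115–179 → 65 bp
  180–193 → 14 bp
  194–210 → 17 bp
Sorted largest to smallest: 84, 65, 18, 17, 14, 12 bp.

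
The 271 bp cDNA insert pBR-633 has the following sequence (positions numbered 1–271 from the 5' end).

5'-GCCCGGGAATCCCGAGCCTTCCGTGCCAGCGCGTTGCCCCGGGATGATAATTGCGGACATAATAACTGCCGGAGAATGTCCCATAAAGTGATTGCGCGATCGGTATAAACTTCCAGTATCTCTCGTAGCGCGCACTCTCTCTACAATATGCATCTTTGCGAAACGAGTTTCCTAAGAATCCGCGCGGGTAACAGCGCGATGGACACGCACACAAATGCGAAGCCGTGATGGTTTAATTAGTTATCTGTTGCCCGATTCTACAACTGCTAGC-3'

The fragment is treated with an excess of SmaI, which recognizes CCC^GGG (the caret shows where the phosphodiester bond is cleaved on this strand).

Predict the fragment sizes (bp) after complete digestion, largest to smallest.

SmaI sites (CCCGGG) start at positions 2, 38.
SmaI cuts after base 3 of each site, so after positions 4, 40.
Linear molecule, 2 cuts → 3 fragments:
  1–4 → 4 bp
  5–40 → 36 bp
  41–271 → 231 bp
Sorted largest to smallest: 231, 36, 4 bp.

231, 36, 4 bp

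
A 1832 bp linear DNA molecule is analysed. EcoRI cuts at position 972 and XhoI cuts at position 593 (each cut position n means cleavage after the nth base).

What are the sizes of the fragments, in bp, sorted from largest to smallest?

860, 593, 379 bp

Combined cut positions (sorted): 593, 972.
Linear molecule, 2 cuts → 3 fragments:
  593 − 0 = 593 bp
  972 − 593 = 379 bp
  1832 − 972 = 860 bp
Sorted largest to smallest: 860, 593, 379 bp.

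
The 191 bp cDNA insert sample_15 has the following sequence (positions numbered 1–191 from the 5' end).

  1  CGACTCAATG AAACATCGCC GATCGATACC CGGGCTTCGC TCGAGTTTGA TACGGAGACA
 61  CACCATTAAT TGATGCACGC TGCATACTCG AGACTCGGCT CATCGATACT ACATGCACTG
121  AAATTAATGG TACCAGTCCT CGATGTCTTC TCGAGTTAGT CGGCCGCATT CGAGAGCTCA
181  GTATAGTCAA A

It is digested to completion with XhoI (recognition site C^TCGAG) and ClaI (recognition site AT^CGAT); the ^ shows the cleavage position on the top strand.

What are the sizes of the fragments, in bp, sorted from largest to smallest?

XhoI sites (CTCGAG) start at positions 40, 87, 150.
XhoI cuts after the first base of each site, so after positions 40, 87, 150.
ClaI sites (ATCGAT) start at positions 22, 102.
ClaI cuts after base 2 of each site, so after positions 23, 103.
Combined cut positions: 23, 40, 87, 103, 150.
Linear molecule, 5 cuts → 6 fragments:
  1–23 → 23 bp
  24–40 → 17 bp
  41–87 → 47 bp
  88–103 → 16 bp
  104–150 → 47 bp
  151–191 → 41 bp
Sorted largest to smallest: 47, 47, 41, 23, 17, 16 bp.

47, 47, 41, 23, 17, 16 bp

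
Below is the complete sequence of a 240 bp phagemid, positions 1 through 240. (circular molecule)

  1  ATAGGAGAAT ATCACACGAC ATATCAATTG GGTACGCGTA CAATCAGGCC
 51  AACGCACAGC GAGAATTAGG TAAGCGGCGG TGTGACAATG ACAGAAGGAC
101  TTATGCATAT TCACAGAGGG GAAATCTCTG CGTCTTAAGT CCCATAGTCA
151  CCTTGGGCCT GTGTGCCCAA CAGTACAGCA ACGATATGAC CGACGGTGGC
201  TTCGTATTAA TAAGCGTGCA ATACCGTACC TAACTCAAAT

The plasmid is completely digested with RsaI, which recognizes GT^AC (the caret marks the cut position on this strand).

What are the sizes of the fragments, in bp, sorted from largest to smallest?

RsaI sites (GTAC) start at positions 32, 38, 173, 226.
RsaI cuts after base 2 of each site, so after positions 33, 39, 174, 227.
Circular molecule, 4 cuts → 4 fragments:
  34–39 → 6 bp
  40–174 → 135 bp
  175–227 → 53 bp
  228–240 then 1–33 → 13 + 33 = 46 bp
Sorted largest to smallest: 135, 53, 46, 6 bp.

135, 53, 46, 6 bp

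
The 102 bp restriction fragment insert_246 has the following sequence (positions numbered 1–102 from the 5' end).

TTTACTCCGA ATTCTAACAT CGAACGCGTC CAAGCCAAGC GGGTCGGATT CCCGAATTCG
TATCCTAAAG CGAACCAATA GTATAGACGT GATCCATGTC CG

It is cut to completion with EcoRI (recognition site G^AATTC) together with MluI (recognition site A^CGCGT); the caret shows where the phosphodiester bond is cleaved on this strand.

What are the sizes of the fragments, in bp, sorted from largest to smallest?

48, 30, 15, 9 bp

EcoRI sites (GAATTC) start at positions 9, 54.
EcoRI cuts after the first base of each site, so after positions 9, 54.
The MluI site (ACGCGT) starts at position 24.
MluI cuts after the first base of each site, so after position 24.
Combined cut positions: 9, 24, 54.
Linear molecule, 3 cuts → 4 fragments:
  1–9 → 9 bp
  10–24 → 15 bp
  25–54 → 30 bp
  55–102 → 48 bp
Sorted largest to smallest: 48, 30, 15, 9 bp.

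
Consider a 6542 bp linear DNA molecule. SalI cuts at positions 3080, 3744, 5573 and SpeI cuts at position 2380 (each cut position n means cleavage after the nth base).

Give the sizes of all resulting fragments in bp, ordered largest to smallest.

Combined cut positions (sorted): 2380, 3080, 3744, 5573.
Linear molecule, 4 cuts → 5 fragments:
  2380 − 0 = 2380 bp
  3080 − 2380 = 700 bp
  3744 − 3080 = 664 bp
  5573 − 3744 = 1829 bp
  6542 − 5573 = 969 bp
Sorted largest to smallest: 2380, 1829, 969, 700, 664 bp.

2380, 1829, 969, 700, 664 bp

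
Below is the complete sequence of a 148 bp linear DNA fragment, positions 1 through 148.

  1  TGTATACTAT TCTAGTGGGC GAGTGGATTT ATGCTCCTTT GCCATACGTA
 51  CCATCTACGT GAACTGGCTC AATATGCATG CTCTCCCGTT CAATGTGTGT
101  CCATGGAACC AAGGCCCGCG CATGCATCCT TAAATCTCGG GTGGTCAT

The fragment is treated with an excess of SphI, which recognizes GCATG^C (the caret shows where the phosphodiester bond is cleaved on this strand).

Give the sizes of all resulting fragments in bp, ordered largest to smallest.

SphI sites (GCATGC) start at positions 76, 120.
SphI cuts after base 5 of each site (before the last base), so after positions 80, 124.
Linear molecule, 2 cuts → 3 fragments:
  1–80 → 80 bp
  81–124 → 44 bp
  125–148 → 24 bp
Sorted largest to smallest: 80, 44, 24 bp.

80, 44, 24 bp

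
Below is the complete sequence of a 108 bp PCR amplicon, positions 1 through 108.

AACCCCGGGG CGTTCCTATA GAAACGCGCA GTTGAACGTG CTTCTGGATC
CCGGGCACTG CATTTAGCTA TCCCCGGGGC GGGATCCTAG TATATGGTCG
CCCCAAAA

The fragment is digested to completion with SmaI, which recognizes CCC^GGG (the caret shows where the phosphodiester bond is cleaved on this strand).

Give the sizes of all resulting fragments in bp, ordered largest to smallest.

SmaI sites (CCCGGG) start at positions 4, 50, 73.
SmaI cuts after base 3 of each site, so after positions 6, 52, 75.
Linear molecule, 3 cuts → 4 fragments:
  1–6 → 6 bp
  7–52 → 46 bp
  53–75 → 23 bp
  76–108 → 33 bp
Sorted largest to smallest: 46, 33, 23, 6 bp.

46, 33, 23, 6 bp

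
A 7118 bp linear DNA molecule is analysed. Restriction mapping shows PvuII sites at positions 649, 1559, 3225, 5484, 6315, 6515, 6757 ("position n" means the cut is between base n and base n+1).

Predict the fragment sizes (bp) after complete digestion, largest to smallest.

Linear molecule, 7 cuts → 8 fragments:
  649 − 0 = 649 bp
  1559 − 649 = 910 bp
  3225 − 1559 = 1666 bp
  5484 − 3225 = 2259 bp
  6315 − 5484 = 831 bp
  6515 − 6315 = 200 bp
  6757 − 6515 = 242 bp
  7118 − 6757 = 361 bp
Sorted largest to smallest: 2259, 1666, 910, 831, 649, 361, 242, 200 bp.

2259, 1666, 910, 831, 649, 361, 242, 200 bp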